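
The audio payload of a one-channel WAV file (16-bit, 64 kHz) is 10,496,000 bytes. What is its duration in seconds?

82 seconds

Byte rate = 64,000 × 2 × 1 = 128,000 bytes/s.
Duration = 10,496,000 / 128,000 = 82 s.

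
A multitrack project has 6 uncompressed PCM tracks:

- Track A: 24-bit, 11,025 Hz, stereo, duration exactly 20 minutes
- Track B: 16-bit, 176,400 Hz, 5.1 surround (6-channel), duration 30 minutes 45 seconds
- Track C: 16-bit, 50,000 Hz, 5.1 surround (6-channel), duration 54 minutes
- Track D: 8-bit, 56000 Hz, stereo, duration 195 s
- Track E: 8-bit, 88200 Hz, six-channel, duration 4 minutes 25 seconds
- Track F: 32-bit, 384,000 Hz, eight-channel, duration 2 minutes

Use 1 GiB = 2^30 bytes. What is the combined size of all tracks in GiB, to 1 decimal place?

Track A: exactly 20 minutes = 1,200 s; 11,025 × 1,200 × 3 × 2 = 79,380,000 bytes.
Track B: 30 minutes 45 seconds = 1,845 s; 176,400 × 1,845 × 2 × 6 = 3,905,496,000 bytes.
Track C: 54 minutes = 3,240 s; 50,000 × 3,240 × 2 × 6 = 1,944,000,000 bytes.
Track D: 56,000 × 195 × 1 × 2 = 21,840,000 bytes.
Track E: 4 minutes 25 seconds = 265 s; 88,200 × 265 × 1 × 6 = 140,238,000 bytes.
Track F: 2 minutes = 120 s; 384,000 × 120 × 4 × 8 = 1,474,560,000 bytes.
Total = 7,565,514,000 bytes = 7.0 GiB.

7.0 GiB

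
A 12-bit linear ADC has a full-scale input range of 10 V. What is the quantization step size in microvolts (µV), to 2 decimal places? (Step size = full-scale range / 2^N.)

10 V / 2^12 = 10 / 4,096 V = 2441.41 µV.

2441.41 µV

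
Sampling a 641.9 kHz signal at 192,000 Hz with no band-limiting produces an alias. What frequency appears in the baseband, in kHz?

Nyquist = 192,000/2 = 96,000 Hz; 641,900 Hz exceeds it.
Alias = |641,900 − 3×192,000| = |641,900 − 576,000| = 65,900 Hz = 65.9 kHz.

65.9 kHz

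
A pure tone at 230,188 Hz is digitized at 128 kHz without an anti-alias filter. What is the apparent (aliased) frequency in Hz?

25,812 Hz

Nyquist = 128,000/2 = 64,000 Hz; 230,188 Hz exceeds it.
Alias = |230,188 − 2×128,000| = |230,188 − 256,000| = 25,812 Hz.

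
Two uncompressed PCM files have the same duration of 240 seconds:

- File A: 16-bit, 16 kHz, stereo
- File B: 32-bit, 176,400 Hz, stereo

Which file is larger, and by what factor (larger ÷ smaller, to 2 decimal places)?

File A: 16,000 × 2 × 2 = 64,000 bytes/s.
File B: 176,400 × 4 × 2 = 1,411,200 bytes/s.
File B is larger; ratio = 338,688,000 / 15,360,000 = 22.05.

File B, by a factor of 22.05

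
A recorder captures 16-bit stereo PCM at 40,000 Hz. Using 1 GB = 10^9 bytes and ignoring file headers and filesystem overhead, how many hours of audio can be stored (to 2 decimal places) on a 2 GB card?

Uncompressed byte rate = 40,000 × 2 × 2 = 160,000 bytes/s.
Capacity = 2 × 1,000,000,000 = 2,000,000,000 bytes.
2,000,000,000 / 160,000 ≈ 12500 s → 3.47 hours.

3.47 hours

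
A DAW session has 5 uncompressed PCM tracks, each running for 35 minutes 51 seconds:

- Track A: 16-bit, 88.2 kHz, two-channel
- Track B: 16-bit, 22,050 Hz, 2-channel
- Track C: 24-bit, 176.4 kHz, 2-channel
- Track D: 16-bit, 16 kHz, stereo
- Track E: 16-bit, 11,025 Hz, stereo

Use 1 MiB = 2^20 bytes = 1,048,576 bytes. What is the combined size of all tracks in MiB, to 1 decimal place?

35 minutes 51 seconds = 2,151 s.
Track A: 88,200 × 2,151 × 2 × 2 = 758,872,800 bytes.
Track B: 22,050 × 2,151 × 2 × 2 = 189,718,200 bytes.
Track C: 176,400 × 2,151 × 3 × 2 = 2,276,618,400 bytes.
Track D: 16,000 × 2,151 × 2 × 2 = 137,664,000 bytes.
Track E: 11,025 × 2,151 × 2 × 2 = 94,859,100 bytes.
Total = 3,457,732,500 bytes = 3297.6 MiB.

3297.6 MiB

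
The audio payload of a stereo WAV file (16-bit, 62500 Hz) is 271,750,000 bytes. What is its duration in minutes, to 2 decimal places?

18.12 minutes

Byte rate = 62,500 × 2 × 2 = 250,000 bytes/s.
Duration = 271,750,000 / 250,000 = 1,087 s.
1,087 s / 60 = 18.12 minutes.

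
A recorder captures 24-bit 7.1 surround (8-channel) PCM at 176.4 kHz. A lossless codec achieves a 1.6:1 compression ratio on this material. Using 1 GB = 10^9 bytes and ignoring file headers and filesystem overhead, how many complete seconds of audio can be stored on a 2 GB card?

Uncompressed byte rate = 176,400 × 3 × 8 = 4,233,600 bytes/s.
After 1.6:1 compression, effective rate ≈ 2646000 bytes/s.
Capacity = 2 × 1,000,000,000 = 2,000,000,000 bytes.
2,000,000,000 / effective rate ≈ 755.86 s → 755 seconds.

755 seconds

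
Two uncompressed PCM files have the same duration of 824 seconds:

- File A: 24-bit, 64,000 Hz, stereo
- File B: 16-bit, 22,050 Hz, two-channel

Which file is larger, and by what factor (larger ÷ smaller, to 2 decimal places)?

File A, by a factor of 4.35

File A: 64,000 × 3 × 2 = 384,000 bytes/s.
File B: 22,050 × 2 × 2 = 88,200 bytes/s.
File A is larger; ratio = 316,416,000 / 72,676,800 = 4.35.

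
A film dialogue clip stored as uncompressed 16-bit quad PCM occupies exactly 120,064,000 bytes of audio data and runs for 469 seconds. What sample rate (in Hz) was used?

Bytes = sample_rate × seconds × bytes_per_sample × channels.
sample_rate = 120,064,000 / (469 × 2 × 4) = 120,064,000 / 3,752 = 32,000 Hz.

32,000 Hz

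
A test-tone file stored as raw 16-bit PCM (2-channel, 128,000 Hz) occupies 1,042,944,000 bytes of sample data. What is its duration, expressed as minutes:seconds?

Byte rate = 128,000 × 2 × 2 = 512,000 bytes/s.
Duration = 1,042,944,000 / 512,000 = 2,037 s.
2,037 s = 33:57.

33:57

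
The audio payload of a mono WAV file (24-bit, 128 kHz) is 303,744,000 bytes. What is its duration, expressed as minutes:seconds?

13:11

Byte rate = 128,000 × 3 × 1 = 384,000 bytes/s.
Duration = 303,744,000 / 384,000 = 791 s.
791 s = 13:11.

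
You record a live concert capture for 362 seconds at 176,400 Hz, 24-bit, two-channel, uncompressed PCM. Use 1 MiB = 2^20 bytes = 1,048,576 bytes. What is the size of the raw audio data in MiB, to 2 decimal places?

365.39 MiB

Bytes = 176,400 samples/s × 362 s × 3 bytes/sample × 2 ch = 383,140,800 bytes.
383,140,800 / 1,048,576 = 365.39 MiB.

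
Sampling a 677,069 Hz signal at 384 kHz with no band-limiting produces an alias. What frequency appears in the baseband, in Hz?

Nyquist = 384,000/2 = 192,000 Hz; 677,069 Hz exceeds it.
Alias = |677,069 − 2×384,000| = |677,069 − 768,000| = 90,931 Hz.

90,931 Hz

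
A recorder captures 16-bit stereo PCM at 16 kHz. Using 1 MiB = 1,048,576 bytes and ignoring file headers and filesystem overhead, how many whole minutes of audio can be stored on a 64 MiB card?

Uncompressed byte rate = 16,000 × 2 × 2 = 64,000 bytes/s.
Capacity = 64 × 1,048,576 = 67,108,864 bytes.
67,108,864 / 64,000 ≈ 1048.58 s → 17 minutes.

17 minutes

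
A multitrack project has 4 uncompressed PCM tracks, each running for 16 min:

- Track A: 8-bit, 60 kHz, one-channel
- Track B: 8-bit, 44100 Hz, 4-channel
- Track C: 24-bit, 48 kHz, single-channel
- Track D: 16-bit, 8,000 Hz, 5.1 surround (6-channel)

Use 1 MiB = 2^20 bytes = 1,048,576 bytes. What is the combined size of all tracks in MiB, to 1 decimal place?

16 min = 960 s.
Track A: 60,000 × 960 × 1 × 1 = 57,600,000 bytes.
Track B: 44,100 × 960 × 1 × 4 = 169,344,000 bytes.
Track C: 48,000 × 960 × 3 × 1 = 138,240,000 bytes.
Track D: 8,000 × 960 × 2 × 6 = 92,160,000 bytes.
Total = 457,344,000 bytes = 436.2 MiB.

436.2 MiB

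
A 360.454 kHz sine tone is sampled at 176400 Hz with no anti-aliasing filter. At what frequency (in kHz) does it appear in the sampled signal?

7.654 kHz

Nyquist = 176,400/2 = 88,200 Hz; 360,454 Hz exceeds it.
Alias = |360,454 − 2×176,400| = |360,454 − 352,800| = 7,654 Hz = 7.654 kHz.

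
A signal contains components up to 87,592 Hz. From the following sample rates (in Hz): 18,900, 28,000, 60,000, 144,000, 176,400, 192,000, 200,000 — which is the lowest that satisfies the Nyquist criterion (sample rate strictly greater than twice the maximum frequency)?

176,400 Hz

Need sample rate > 2 × 87,592 = 175,184 Hz.
Lowest listed rate above 175,184 Hz is 176,400 Hz.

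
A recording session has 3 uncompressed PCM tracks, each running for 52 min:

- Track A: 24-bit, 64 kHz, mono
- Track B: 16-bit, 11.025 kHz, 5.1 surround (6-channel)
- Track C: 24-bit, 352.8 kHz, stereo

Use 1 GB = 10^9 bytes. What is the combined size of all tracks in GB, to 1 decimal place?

7.6 GB

52 min = 3,120 s.
Track A: 64,000 × 3,120 × 3 × 1 = 599,040,000 bytes.
Track B: 11,025 × 3,120 × 2 × 6 = 412,776,000 bytes.
Track C: 352,800 × 3,120 × 3 × 2 = 6,604,416,000 bytes.
Total = 7,616,232,000 bytes = 7.6 GB.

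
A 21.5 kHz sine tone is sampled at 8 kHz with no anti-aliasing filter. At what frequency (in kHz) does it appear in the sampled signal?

2.5 kHz

Nyquist = 8,000/2 = 4,000 Hz; 21,500 Hz exceeds it.
Alias = |21,500 − 3×8,000| = |21,500 − 24,000| = 2,500 Hz = 2.5 kHz.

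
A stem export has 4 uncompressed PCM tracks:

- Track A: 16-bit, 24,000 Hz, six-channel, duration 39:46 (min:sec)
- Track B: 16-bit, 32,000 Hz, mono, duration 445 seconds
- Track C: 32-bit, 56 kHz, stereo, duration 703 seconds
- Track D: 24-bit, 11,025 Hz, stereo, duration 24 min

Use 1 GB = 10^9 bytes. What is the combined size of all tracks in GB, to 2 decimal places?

1.13 GB

Track A: 39:46 (min:sec) = 2,386 s; 24,000 × 2,386 × 2 × 6 = 687,168,000 bytes.
Track B: 32,000 × 445 × 2 × 1 = 28,480,000 bytes.
Track C: 56,000 × 703 × 4 × 2 = 314,944,000 bytes.
Track D: 24 min = 1,440 s; 11,025 × 1,440 × 3 × 2 = 95,256,000 bytes.
Total = 1,125,848,000 bytes = 1.13 GB.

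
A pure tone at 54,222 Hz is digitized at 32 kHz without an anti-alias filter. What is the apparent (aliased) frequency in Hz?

9,778 Hz

Nyquist = 32,000/2 = 16,000 Hz; 54,222 Hz exceeds it.
Alias = |54,222 − 2×32,000| = |54,222 − 64,000| = 9,778 Hz.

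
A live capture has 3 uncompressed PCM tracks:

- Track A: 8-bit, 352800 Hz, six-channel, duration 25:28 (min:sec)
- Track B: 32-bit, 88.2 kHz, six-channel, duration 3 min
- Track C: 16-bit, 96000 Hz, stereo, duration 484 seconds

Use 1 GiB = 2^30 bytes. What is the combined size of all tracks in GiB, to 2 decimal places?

Track A: 25:28 (min:sec) = 1,528 s; 352,800 × 1,528 × 1 × 6 = 3,234,470,400 bytes.
Track B: 3 min = 180 s; 88,200 × 180 × 4 × 6 = 381,024,000 bytes.
Track C: 96,000 × 484 × 2 × 2 = 185,856,000 bytes.
Total = 3,801,350,400 bytes = 3.54 GiB.

3.54 GiB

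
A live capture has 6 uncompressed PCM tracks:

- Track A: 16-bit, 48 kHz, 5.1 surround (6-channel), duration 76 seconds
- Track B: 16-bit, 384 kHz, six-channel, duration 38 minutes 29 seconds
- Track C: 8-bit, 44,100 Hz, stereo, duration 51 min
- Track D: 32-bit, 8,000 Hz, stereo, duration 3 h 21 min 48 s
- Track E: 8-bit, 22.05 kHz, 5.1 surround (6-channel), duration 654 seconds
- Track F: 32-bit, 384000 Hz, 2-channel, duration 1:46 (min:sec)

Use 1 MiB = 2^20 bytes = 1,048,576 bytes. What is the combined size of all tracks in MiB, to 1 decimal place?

Track A: 48,000 × 76 × 2 × 6 = 43,776,000 bytes.
Track B: 38 minutes 29 seconds = 2,309 s; 384,000 × 2,309 × 2 × 6 = 10,639,872,000 bytes.
Track C: 51 min = 3,060 s; 44,100 × 3,060 × 1 × 2 = 269,892,000 bytes.
Track D: 3 h 21 min 48 s = 12,108 s; 8,000 × 12,108 × 4 × 2 = 774,912,000 bytes.
Track E: 22,050 × 654 × 1 × 6 = 86,524,200 bytes.
Track F: 1:46 (min:sec) = 106 s; 384,000 × 106 × 4 × 2 = 325,632,000 bytes.
Total = 12,140,608,200 bytes = 11578.2 MiB.

11578.2 MiB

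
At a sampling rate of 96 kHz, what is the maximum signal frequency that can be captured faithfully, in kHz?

Nyquist frequency = sample rate / 2 = 96,000 / 2 = 48 kHz.

48 kHz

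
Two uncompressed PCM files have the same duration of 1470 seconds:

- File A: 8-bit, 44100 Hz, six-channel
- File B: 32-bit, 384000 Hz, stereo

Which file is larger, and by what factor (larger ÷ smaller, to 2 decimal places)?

File B, by a factor of 11.61

File A: 44,100 × 1 × 6 = 264,600 bytes/s.
File B: 384,000 × 4 × 2 = 3,072,000 bytes/s.
File B is larger; ratio = 4,515,840,000 / 388,962,000 = 11.61.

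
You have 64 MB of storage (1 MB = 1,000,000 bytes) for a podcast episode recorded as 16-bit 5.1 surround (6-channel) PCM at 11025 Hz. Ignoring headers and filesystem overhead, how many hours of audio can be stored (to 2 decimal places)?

Uncompressed byte rate = 11,025 × 2 × 6 = 132,300 bytes/s.
Capacity = 64 × 1,000,000 = 64,000,000 bytes.
64,000,000 / 132,300 ≈ 483.75 s → 0.13 hours.

0.13 hours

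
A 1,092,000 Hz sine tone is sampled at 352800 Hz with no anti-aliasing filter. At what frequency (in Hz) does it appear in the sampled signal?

Nyquist = 352,800/2 = 176,400 Hz; 1,092,000 Hz exceeds it.
Alias = |1,092,000 − 3×352,800| = |1,092,000 − 1,058,400| = 33,600 Hz.

33,600 Hz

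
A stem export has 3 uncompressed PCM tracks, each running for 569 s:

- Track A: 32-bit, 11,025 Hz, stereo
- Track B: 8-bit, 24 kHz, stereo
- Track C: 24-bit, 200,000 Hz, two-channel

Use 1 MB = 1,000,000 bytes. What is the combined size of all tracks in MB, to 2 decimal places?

Track A: 11,025 × 569 × 4 × 2 = 50,185,800 bytes.
Track B: 24,000 × 569 × 1 × 2 = 27,312,000 bytes.
Track C: 200,000 × 569 × 3 × 2 = 682,800,000 bytes.
Total = 760,297,800 bytes = 760.30 MB.

760.30 MB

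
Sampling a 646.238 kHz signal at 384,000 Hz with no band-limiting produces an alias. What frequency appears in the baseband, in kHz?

121.762 kHz

Nyquist = 384,000/2 = 192,000 Hz; 646,238 Hz exceeds it.
Alias = |646,238 − 2×384,000| = |646,238 − 768,000| = 121,762 Hz = 121.762 kHz.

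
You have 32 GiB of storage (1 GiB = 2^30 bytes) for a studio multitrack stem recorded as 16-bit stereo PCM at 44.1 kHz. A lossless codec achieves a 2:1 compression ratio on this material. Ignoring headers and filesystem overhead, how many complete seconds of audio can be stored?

Uncompressed byte rate = 44,100 × 2 × 2 = 176,400 bytes/s.
After 2:1 compression, effective rate ≈ 88200 bytes/s.
Capacity = 32 × 1,073,741,824 = 34,359,738,368 bytes.
34,359,738,368 / effective rate ≈ 389566.19 s → 389,566 seconds.

389,566 seconds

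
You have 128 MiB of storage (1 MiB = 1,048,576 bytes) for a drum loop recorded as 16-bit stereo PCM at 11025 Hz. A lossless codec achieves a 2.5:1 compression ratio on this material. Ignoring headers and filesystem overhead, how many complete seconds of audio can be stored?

Uncompressed byte rate = 11,025 × 2 × 2 = 44,100 bytes/s.
After 2.5:1 compression, effective rate ≈ 17640 bytes/s.
Capacity = 128 × 1,048,576 = 134,217,728 bytes.
134,217,728 / effective rate ≈ 7608.71 s → 7,608 seconds.

7,608 seconds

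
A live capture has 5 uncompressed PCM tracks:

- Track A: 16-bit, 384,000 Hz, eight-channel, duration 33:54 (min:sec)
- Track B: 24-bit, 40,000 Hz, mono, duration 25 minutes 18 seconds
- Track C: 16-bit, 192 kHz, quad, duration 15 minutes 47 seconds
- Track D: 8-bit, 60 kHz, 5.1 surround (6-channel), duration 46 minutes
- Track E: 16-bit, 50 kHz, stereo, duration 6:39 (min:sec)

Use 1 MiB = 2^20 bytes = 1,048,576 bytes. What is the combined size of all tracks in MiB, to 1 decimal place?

Track A: 33:54 (min:sec) = 2,034 s; 384,000 × 2,034 × 2 × 8 = 12,496,896,000 bytes.
Track B: 25 minutes 18 seconds = 1,518 s; 40,000 × 1,518 × 3 × 1 = 182,160,000 bytes.
Track C: 15 minutes 47 seconds = 947 s; 192,000 × 947 × 2 × 4 = 1,454,592,000 bytes.
Track D: 46 minutes = 2,760 s; 60,000 × 2,760 × 1 × 6 = 993,600,000 bytes.
Track E: 6:39 (min:sec) = 399 s; 50,000 × 399 × 2 × 2 = 79,800,000 bytes.
Total = 15,207,048,000 bytes = 14502.6 MiB.

14502.6 MiB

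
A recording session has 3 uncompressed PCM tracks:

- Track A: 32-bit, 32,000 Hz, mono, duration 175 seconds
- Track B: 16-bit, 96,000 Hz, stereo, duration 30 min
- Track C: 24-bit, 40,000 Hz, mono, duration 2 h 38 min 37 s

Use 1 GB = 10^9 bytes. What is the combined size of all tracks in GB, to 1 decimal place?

1.9 GB

Track A: 32,000 × 175 × 4 × 1 = 22,400,000 bytes.
Track B: 30 min = 1,800 s; 96,000 × 1,800 × 2 × 2 = 691,200,000 bytes.
Track C: 2 h 38 min 37 s = 9,517 s; 40,000 × 9,517 × 3 × 1 = 1,142,040,000 bytes.
Total = 1,855,640,000 bytes = 1.9 GB.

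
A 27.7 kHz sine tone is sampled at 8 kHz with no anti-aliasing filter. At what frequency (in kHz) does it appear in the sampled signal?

Nyquist = 8,000/2 = 4,000 Hz; 27,700 Hz exceeds it.
Alias = |27,700 − 3×8,000| = |27,700 − 24,000| = 3,700 Hz = 3.7 kHz.

3.7 kHz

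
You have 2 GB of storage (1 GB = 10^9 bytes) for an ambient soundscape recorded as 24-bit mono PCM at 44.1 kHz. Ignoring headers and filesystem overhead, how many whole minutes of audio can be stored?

Uncompressed byte rate = 44,100 × 3 × 1 = 132,300 bytes/s.
Capacity = 2 × 1,000,000,000 = 2,000,000,000 bytes.
2,000,000,000 / 132,300 ≈ 15117.16 s → 251 minutes.

251 minutes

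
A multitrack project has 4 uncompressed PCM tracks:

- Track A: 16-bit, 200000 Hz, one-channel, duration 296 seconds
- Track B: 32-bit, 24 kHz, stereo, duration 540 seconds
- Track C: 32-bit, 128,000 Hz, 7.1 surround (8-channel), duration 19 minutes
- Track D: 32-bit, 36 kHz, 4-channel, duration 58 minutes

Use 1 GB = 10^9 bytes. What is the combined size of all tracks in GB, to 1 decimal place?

6.9 GB

Track A: 200,000 × 296 × 2 × 1 = 118,400,000 bytes.
Track B: 24,000 × 540 × 4 × 2 = 103,680,000 bytes.
Track C: 19 minutes = 1,140 s; 128,000 × 1,140 × 4 × 8 = 4,669,440,000 bytes.
Track D: 58 minutes = 3,480 s; 36,000 × 3,480 × 4 × 4 = 2,004,480,000 bytes.
Total = 6,896,000,000 bytes = 6.9 GB.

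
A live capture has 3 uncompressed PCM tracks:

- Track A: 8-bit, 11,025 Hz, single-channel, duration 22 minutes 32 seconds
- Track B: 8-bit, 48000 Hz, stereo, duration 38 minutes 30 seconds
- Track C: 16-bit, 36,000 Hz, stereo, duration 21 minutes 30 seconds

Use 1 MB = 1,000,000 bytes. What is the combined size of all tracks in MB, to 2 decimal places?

422.43 MB

Track A: 22 minutes 32 seconds = 1,352 s; 11,025 × 1,352 × 1 × 1 = 14,905,800 bytes.
Track B: 38 minutes 30 seconds = 2,310 s; 48,000 × 2,310 × 1 × 2 = 221,760,000 bytes.
Track C: 21 minutes 30 seconds = 1,290 s; 36,000 × 1,290 × 2 × 2 = 185,760,000 bytes.
Total = 422,425,800 bytes = 422.43 MB.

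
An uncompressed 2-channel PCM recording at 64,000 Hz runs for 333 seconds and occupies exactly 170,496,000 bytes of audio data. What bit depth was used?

Bytes per sample = 170,496,000 / (64,000 × 333 × 2) = 170,496,000 / 42,624,000 = 4.
Bit depth = 4 × 8 = 32 bits.

32 bits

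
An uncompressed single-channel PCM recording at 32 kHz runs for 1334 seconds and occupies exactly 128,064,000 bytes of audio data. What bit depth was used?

Bytes per sample = 128,064,000 / (32,000 × 1,334 × 1) = 128,064,000 / 42,688,000 = 3.
Bit depth = 3 × 8 = 24 bits.

24 bits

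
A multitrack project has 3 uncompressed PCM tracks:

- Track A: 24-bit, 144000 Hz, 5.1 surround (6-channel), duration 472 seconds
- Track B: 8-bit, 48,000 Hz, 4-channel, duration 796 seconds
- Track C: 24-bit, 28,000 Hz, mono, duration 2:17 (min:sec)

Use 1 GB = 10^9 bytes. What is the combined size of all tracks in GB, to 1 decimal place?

1.4 GB

Track A: 144,000 × 472 × 3 × 6 = 1,223,424,000 bytes.
Track B: 48,000 × 796 × 1 × 4 = 152,832,000 bytes.
Track C: 2:17 (min:sec) = 137 s; 28,000 × 137 × 3 × 1 = 11,508,000 bytes.
Total = 1,387,764,000 bytes = 1.4 GB.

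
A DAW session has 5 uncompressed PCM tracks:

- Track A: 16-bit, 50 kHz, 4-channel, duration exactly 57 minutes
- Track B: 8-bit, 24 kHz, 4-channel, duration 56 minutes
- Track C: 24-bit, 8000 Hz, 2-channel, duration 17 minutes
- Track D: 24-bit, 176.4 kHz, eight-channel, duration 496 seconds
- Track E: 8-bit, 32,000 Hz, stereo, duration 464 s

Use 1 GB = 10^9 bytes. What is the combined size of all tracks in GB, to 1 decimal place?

3.9 GB

Track A: exactly 57 minutes = 3,420 s; 50,000 × 3,420 × 2 × 4 = 1,368,000,000 bytes.
Track B: 56 minutes = 3,360 s; 24,000 × 3,360 × 1 × 4 = 322,560,000 bytes.
Track C: 17 minutes = 1,020 s; 8,000 × 1,020 × 3 × 2 = 48,960,000 bytes.
Track D: 176,400 × 496 × 3 × 8 = 2,099,865,600 bytes.
Track E: 32,000 × 464 × 1 × 2 = 29,696,000 bytes.
Total = 3,869,081,600 bytes = 3.9 GB.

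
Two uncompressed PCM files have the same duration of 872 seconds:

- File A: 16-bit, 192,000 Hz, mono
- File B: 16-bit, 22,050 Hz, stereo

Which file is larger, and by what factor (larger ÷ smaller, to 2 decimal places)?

File A: 192,000 × 2 × 1 = 384,000 bytes/s.
File B: 22,050 × 2 × 2 = 88,200 bytes/s.
File A is larger; ratio = 334,848,000 / 76,910,400 = 4.35.

File A, by a factor of 4.35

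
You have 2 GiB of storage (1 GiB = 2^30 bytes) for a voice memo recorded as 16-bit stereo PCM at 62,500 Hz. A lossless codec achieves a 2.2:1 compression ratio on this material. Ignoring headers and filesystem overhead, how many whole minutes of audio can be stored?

Uncompressed byte rate = 62,500 × 2 × 2 = 250,000 bytes/s.
After 2.2:1 compression, effective rate ≈ 113636.36 bytes/s.
Capacity = 2 × 1,073,741,824 = 2,147,483,648 bytes.
2,147,483,648 / effective rate ≈ 18897.86 s → 314 minutes.

314 minutes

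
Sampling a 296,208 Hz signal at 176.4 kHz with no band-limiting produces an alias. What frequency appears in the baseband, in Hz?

Nyquist = 176,400/2 = 88,200 Hz; 296,208 Hz exceeds it.
Alias = |296,208 − 2×176,400| = |296,208 − 352,800| = 56,592 Hz.

56,592 Hz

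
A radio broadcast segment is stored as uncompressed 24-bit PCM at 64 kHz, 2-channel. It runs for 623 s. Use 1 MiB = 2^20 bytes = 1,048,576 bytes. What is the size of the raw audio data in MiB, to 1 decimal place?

228.1 MiB

Bytes = 64,000 samples/s × 623 s × 3 bytes/sample × 2 ch = 239,232,000 bytes.
239,232,000 / 1,048,576 = 228.1 MiB.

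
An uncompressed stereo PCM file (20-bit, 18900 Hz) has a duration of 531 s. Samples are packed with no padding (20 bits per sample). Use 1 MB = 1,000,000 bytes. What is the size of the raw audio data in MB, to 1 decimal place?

Bits = 18,900 × 531 × 20 × 2 = 401,436,000 bits = 50,179,500 bytes.
50,179,500 / 1,000,000 = 50.2 MB.

50.2 MB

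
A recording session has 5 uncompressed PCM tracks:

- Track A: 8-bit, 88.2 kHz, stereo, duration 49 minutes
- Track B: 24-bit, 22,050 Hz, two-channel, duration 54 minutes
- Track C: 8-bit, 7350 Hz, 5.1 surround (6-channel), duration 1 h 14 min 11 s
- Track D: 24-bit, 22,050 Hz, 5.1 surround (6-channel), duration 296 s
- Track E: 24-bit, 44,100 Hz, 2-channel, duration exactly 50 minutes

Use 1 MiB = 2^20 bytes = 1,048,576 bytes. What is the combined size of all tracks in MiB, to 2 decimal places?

Track A: 49 minutes = 2,940 s; 88,200 × 2,940 × 1 × 2 = 518,616,000 bytes.
Track B: 54 minutes = 3,240 s; 22,050 × 3,240 × 3 × 2 = 428,652,000 bytes.
Track C: 1 h 14 min 11 s = 4,451 s; 7,350 × 4,451 × 1 × 6 = 196,289,100 bytes.
Track D: 22,050 × 296 × 3 × 6 = 117,482,400 bytes.
Track E: exactly 50 minutes = 3,000 s; 44,100 × 3,000 × 3 × 2 = 793,800,000 bytes.
Total = 2,054,839,500 bytes = 1959.65 MiB.

1959.65 MiB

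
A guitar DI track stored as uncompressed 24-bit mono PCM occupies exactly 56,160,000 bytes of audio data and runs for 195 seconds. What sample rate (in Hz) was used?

96,000 Hz

Bytes = sample_rate × seconds × bytes_per_sample × channels.
sample_rate = 56,160,000 / (195 × 3 × 1) = 56,160,000 / 585 = 96,000 Hz.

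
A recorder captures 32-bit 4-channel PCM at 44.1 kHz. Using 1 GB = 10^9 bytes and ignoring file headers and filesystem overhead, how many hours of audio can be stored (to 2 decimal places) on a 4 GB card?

1.57 hours

Uncompressed byte rate = 44,100 × 4 × 4 = 705,600 bytes/s.
Capacity = 4 × 1,000,000,000 = 4,000,000,000 bytes.
4,000,000,000 / 705,600 ≈ 5668.93 s → 1.57 hours.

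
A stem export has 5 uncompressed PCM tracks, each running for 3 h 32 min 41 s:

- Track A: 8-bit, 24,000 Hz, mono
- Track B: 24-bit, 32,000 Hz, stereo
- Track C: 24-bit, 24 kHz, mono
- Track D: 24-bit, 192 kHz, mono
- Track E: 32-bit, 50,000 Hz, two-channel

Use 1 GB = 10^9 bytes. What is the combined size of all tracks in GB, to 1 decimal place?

3 h 32 min 41 s = 12,761 s.
Track A: 24,000 × 12,761 × 1 × 1 = 306,264,000 bytes.
Track B: 32,000 × 12,761 × 3 × 2 = 2,450,112,000 bytes.
Track C: 24,000 × 12,761 × 3 × 1 = 918,792,000 bytes.
Track D: 192,000 × 12,761 × 3 × 1 = 7,350,336,000 bytes.
Track E: 50,000 × 12,761 × 4 × 2 = 5,104,400,000 bytes.
Total = 16,129,904,000 bytes = 16.1 GB.

16.1 GB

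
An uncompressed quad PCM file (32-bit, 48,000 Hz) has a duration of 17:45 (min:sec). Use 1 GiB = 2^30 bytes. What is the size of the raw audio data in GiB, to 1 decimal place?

Duration = 17:45 (min:sec) = 1,065 s.
Bytes = 48,000 samples/s × 1,065 s × 4 bytes/sample × 4 ch = 817,920,000 bytes.
817,920,000 / 1,073,741,824 = 0.8 GiB.

0.8 GiB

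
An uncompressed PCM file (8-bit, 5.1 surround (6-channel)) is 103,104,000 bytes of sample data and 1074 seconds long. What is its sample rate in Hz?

Bytes = sample_rate × seconds × bytes_per_sample × channels.
sample_rate = 103,104,000 / (1,074 × 1 × 6) = 103,104,000 / 6,444 = 16,000 Hz.

16,000 Hz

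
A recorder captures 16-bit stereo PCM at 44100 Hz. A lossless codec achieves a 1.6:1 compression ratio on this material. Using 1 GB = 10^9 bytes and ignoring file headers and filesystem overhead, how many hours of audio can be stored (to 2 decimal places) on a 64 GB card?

Uncompressed byte rate = 44,100 × 2 × 2 = 176,400 bytes/s.
After 1.6:1 compression, effective rate ≈ 110250 bytes/s.
Capacity = 64 × 1,000,000,000 = 64,000,000,000 bytes.
64,000,000,000 / effective rate ≈ 580498.87 s → 161.25 hours.

161.25 hours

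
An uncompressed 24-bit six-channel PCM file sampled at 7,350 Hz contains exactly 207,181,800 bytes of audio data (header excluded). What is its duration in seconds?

Byte rate = 7,350 × 3 × 6 = 132,300 bytes/s.
Duration = 207,181,800 / 132,300 = 1,566 s.

1,566 seconds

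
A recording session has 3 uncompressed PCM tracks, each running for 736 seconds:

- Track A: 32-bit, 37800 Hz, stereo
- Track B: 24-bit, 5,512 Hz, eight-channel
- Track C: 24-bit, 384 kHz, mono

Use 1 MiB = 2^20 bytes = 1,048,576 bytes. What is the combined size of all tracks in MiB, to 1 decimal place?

1113.7 MiB

Track A: 37,800 × 736 × 4 × 2 = 222,566,400 bytes.
Track B: 5,512 × 736 × 3 × 8 = 97,363,968 bytes.
Track C: 384,000 × 736 × 3 × 1 = 847,872,000 bytes.
Total = 1,167,802,368 bytes = 1113.7 MiB.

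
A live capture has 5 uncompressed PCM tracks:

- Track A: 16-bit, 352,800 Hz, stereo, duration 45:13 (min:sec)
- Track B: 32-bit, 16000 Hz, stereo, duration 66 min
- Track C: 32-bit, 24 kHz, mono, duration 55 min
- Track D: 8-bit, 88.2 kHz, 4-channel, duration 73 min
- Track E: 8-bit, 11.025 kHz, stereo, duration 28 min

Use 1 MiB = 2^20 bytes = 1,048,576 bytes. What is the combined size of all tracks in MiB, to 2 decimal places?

Track A: 45:13 (min:sec) = 2,713 s; 352,800 × 2,713 × 2 × 2 = 3,828,585,600 bytes.
Track B: 66 min = 3,960 s; 16,000 × 3,960 × 4 × 2 = 506,880,000 bytes.
Track C: 55 min = 3,300 s; 24,000 × 3,300 × 4 × 1 = 316,800,000 bytes.
Track D: 73 min = 4,380 s; 88,200 × 4,380 × 1 × 4 = 1,545,264,000 bytes.
Track E: 28 min = 1,680 s; 11,025 × 1,680 × 1 × 2 = 37,044,000 bytes.
Total = 6,234,573,600 bytes = 5945.75 MiB.

5945.75 MiB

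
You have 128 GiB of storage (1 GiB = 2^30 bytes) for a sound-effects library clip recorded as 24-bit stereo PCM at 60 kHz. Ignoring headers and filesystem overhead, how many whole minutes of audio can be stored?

6,362 minutes

Uncompressed byte rate = 60,000 × 3 × 2 = 360,000 bytes/s.
Capacity = 128 × 1,073,741,824 = 137,438,953,472 bytes.
137,438,953,472 / 360,000 ≈ 381774.87 s → 6,362 minutes.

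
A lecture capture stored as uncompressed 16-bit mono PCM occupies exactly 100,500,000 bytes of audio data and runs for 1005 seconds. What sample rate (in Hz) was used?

50,000 Hz

Bytes = sample_rate × seconds × bytes_per_sample × channels.
sample_rate = 100,500,000 / (1,005 × 2 × 1) = 100,500,000 / 2,010 = 50,000 Hz.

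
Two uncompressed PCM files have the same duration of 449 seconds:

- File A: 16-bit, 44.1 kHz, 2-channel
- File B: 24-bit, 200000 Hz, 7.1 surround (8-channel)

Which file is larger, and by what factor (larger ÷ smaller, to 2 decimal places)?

File A: 44,100 × 2 × 2 = 176,400 bytes/s.
File B: 200,000 × 3 × 8 = 4,800,000 bytes/s.
File B is larger; ratio = 2,155,200,000 / 79,203,600 = 27.21.

File B, by a factor of 27.21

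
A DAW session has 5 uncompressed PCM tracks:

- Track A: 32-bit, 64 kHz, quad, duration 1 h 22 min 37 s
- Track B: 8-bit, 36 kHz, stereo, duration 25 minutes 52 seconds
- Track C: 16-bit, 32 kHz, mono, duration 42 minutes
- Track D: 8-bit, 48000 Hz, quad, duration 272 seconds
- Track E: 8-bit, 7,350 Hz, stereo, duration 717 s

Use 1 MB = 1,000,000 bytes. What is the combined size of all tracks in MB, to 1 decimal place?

5411.8 MB

Track A: 1 h 22 min 37 s = 4,957 s; 64,000 × 4,957 × 4 × 4 = 5,075,968,000 bytes.
Track B: 25 minutes 52 seconds = 1,552 s; 36,000 × 1,552 × 1 × 2 = 111,744,000 bytes.
Track C: 42 minutes = 2,520 s; 32,000 × 2,520 × 2 × 1 = 161,280,000 bytes.
Track D: 48,000 × 272 × 1 × 4 = 52,224,000 bytes.
Track E: 7,350 × 717 × 1 × 2 = 10,539,900 bytes.
Total = 5,411,755,900 bytes = 5411.8 MB.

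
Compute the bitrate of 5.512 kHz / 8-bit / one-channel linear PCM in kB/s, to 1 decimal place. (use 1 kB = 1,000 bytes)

5.5 kB/s

Bit rate = 5,512 × 8 × 1 = 44,096 bits/s.
44,096 / 8 = 5,512 B/s = 5.5 kB/s.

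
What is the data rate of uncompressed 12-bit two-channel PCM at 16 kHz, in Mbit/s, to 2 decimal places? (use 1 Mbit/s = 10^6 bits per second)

Bit rate = 16,000 × 12 × 2 = 384,000 bits/s.
= 0.38 Mbit/s.

0.38 Mbit/s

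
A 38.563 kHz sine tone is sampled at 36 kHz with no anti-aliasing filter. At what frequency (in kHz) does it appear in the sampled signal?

Nyquist = 36,000/2 = 18,000 Hz; 38,563 Hz exceeds it.
Alias = |38,563 − 1×36,000| = |38,563 − 36,000| = 2,563 Hz = 2.563 kHz.

2.563 kHz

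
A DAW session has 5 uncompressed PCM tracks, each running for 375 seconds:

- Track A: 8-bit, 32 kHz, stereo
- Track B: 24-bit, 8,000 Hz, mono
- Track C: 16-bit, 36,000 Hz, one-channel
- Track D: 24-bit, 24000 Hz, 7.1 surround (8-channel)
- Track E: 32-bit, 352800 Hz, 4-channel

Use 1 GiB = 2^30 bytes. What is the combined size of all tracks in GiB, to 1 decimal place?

Track A: 32,000 × 375 × 1 × 2 = 24,000,000 bytes.
Track B: 8,000 × 375 × 3 × 1 = 9,000,000 bytes.
Track C: 36,000 × 375 × 2 × 1 = 27,000,000 bytes.
Track D: 24,000 × 375 × 3 × 8 = 216,000,000 bytes.
Track E: 352,800 × 375 × 4 × 4 = 2,116,800,000 bytes.
Total = 2,392,800,000 bytes = 2.2 GiB.

2.2 GiB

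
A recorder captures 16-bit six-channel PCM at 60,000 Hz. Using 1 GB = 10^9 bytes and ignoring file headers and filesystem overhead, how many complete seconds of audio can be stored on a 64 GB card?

88,888 seconds

Uncompressed byte rate = 60,000 × 2 × 6 = 720,000 bytes/s.
Capacity = 64 × 1,000,000,000 = 64,000,000,000 bytes.
64,000,000,000 / 720,000 ≈ 88888.89 s → 88,888 seconds.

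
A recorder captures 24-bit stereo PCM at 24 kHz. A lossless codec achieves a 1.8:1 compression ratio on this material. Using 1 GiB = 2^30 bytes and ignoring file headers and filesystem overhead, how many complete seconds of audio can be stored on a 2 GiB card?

Uncompressed byte rate = 24,000 × 3 × 2 = 144,000 bytes/s.
After 1.8:1 compression, effective rate ≈ 80000 bytes/s.
Capacity = 2 × 1,073,741,824 = 2,147,483,648 bytes.
2,147,483,648 / effective rate ≈ 26843.55 s → 26,843 seconds.

26,843 seconds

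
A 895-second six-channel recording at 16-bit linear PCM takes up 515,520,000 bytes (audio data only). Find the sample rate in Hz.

48,000 Hz

Bytes = sample_rate × seconds × bytes_per_sample × channels.
sample_rate = 515,520,000 / (895 × 2 × 6) = 515,520,000 / 10,740 = 48,000 Hz.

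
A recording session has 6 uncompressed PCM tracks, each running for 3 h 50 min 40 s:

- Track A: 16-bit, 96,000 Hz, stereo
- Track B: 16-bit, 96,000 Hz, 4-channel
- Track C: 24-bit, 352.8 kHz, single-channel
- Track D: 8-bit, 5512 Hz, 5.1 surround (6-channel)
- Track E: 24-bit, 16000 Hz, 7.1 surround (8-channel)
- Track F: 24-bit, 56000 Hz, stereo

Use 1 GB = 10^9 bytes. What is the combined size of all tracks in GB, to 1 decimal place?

3 h 50 min 40 s = 13,840 s.
Track A: 96,000 × 13,840 × 2 × 2 = 5,314,560,000 bytes.
Track B: 96,000 × 13,840 × 2 × 4 = 10,629,120,000 bytes.
Track C: 352,800 × 13,840 × 3 × 1 = 14,648,256,000 bytes.
Track D: 5,512 × 13,840 × 1 × 6 = 457,716,480 bytes.
Track E: 16,000 × 13,840 × 3 × 8 = 5,314,560,000 bytes.
Track F: 56,000 × 13,840 × 3 × 2 = 4,650,240,000 bytes.
Total = 41,014,452,480 bytes = 41.0 GB.

41.0 GB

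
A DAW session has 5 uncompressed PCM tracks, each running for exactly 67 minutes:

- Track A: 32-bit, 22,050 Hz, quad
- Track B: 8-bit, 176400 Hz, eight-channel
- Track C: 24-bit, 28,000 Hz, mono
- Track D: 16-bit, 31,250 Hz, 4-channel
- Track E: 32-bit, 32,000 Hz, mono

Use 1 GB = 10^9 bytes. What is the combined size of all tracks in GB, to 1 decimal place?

8.9 GB

exactly 67 minutes = 4,020 s.
Track A: 22,050 × 4,020 × 4 × 4 = 1,418,256,000 bytes.
Track B: 176,400 × 4,020 × 1 × 8 = 5,673,024,000 bytes.
Track C: 28,000 × 4,020 × 3 × 1 = 337,680,000 bytes.
Track D: 31,250 × 4,020 × 2 × 4 = 1,005,000,000 bytes.
Track E: 32,000 × 4,020 × 4 × 1 = 514,560,000 bytes.
Total = 8,948,520,000 bytes = 8.9 GB.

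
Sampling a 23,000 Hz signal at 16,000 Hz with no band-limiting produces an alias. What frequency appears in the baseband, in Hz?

7,000 Hz

Nyquist = 16,000/2 = 8,000 Hz; 23,000 Hz exceeds it.
Alias = |23,000 − 1×16,000| = |23,000 − 16,000| = 7,000 Hz.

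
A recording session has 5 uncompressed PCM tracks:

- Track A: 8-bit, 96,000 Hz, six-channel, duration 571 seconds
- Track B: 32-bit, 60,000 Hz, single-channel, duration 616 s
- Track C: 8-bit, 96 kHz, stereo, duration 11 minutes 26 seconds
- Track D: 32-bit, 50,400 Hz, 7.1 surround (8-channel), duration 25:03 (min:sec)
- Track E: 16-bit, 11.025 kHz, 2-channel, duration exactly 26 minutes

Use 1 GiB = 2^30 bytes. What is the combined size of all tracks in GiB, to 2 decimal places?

2.89 GiB

Track A: 96,000 × 571 × 1 × 6 = 328,896,000 bytes.
Track B: 60,000 × 616 × 4 × 1 = 147,840,000 bytes.
Track C: 11 minutes 26 seconds = 686 s; 96,000 × 686 × 1 × 2 = 131,712,000 bytes.
Track D: 25:03 (min:sec) = 1,503 s; 50,400 × 1,503 × 4 × 8 = 2,424,038,400 bytes.
Track E: exactly 26 minutes = 1,560 s; 11,025 × 1,560 × 2 × 2 = 68,796,000 bytes.
Total = 3,101,282,400 bytes = 2.89 GiB.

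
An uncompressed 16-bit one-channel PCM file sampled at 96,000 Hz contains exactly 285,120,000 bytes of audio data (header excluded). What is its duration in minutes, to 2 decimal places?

Byte rate = 96,000 × 2 × 1 = 192,000 bytes/s.
Duration = 285,120,000 / 192,000 = 1,485 s.
1,485 s / 60 = 24.75 minutes.

24.75 minutes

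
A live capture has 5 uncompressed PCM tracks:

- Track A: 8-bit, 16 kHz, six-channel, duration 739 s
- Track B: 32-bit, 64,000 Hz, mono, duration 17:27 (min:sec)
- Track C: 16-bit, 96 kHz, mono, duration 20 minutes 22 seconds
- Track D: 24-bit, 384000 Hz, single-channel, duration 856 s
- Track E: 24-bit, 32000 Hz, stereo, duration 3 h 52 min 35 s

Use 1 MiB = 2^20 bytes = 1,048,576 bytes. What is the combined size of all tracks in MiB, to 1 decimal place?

4042.7 MiB

Track A: 16,000 × 739 × 1 × 6 = 70,944,000 bytes.
Track B: 17:27 (min:sec) = 1,047 s; 64,000 × 1,047 × 4 × 1 = 268,032,000 bytes.
Track C: 20 minutes 22 seconds = 1,222 s; 96,000 × 1,222 × 2 × 1 = 234,624,000 bytes.
Track D: 384,000 × 856 × 3 × 1 = 986,112,000 bytes.
Track E: 3 h 52 min 35 s = 13,955 s; 32,000 × 13,955 × 3 × 2 = 2,679,360,000 bytes.
Total = 4,239,072,000 bytes = 4042.7 MiB.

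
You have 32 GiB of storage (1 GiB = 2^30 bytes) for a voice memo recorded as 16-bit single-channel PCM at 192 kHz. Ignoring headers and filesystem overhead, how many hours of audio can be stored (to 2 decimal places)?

Uncompressed byte rate = 192,000 × 2 × 1 = 384,000 bytes/s.
Capacity = 32 × 1,073,741,824 = 34,359,738,368 bytes.
34,359,738,368 / 384,000 ≈ 89478.49 s → 24.86 hours.

24.86 hours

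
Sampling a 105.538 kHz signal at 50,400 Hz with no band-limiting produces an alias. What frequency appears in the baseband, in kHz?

4.738 kHz

Nyquist = 50,400/2 = 25,200 Hz; 105,538 Hz exceeds it.
Alias = |105,538 − 2×50,400| = |105,538 − 100,800| = 4,738 Hz = 4.738 kHz.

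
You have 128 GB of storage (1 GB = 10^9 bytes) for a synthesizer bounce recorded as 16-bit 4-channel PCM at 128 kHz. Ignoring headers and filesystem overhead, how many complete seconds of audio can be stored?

125,000 seconds

Uncompressed byte rate = 128,000 × 2 × 4 = 1,024,000 bytes/s.
Capacity = 128 × 1,000,000,000 = 128,000,000,000 bytes.
128,000,000,000 / 1,024,000 ≈ 125000 s → 125,000 seconds.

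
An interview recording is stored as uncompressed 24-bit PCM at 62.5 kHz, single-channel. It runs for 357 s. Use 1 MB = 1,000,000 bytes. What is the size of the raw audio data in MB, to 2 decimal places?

Bytes = 62,500 samples/s × 357 s × 3 bytes/sample × 1 ch = 66,937,500 bytes.
66,937,500 / 1,000,000 = 66.94 MB.

66.94 MB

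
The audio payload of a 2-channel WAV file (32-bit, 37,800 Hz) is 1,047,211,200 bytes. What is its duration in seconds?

Byte rate = 37,800 × 4 × 2 = 302,400 bytes/s.
Duration = 1,047,211,200 / 302,400 = 3,463 s.

3,463 seconds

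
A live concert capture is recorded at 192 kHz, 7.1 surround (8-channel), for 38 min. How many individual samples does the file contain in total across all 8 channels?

38 min = 2,280 s.
192,000 × 2,280 s × 8 ch = 3,502,080,000 samples.

3,502,080,000 samples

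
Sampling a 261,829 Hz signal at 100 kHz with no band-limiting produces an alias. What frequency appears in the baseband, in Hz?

38,171 Hz

Nyquist = 100,000/2 = 50,000 Hz; 261,829 Hz exceeds it.
Alias = |261,829 − 3×100,000| = |261,829 − 300,000| = 38,171 Hz.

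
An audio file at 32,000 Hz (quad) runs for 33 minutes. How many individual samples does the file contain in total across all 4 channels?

253,440,000 samples

33 minutes = 1,980 s.
32,000 × 1,980 s × 4 ch = 253,440,000 samples.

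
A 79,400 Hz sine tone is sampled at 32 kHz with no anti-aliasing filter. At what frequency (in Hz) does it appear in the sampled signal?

15,400 Hz

Nyquist = 32,000/2 = 16,000 Hz; 79,400 Hz exceeds it.
Alias = |79,400 − 2×32,000| = |79,400 − 64,000| = 15,400 Hz.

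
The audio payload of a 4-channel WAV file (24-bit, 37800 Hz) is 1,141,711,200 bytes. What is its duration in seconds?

Byte rate = 37,800 × 3 × 4 = 453,600 bytes/s.
Duration = 1,141,711,200 / 453,600 = 2,517 s.

2,517 seconds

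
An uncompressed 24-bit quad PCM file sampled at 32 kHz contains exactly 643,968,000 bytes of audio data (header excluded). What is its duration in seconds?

Byte rate = 32,000 × 3 × 4 = 384,000 bytes/s.
Duration = 643,968,000 / 384,000 = 1,677 s.

1,677 seconds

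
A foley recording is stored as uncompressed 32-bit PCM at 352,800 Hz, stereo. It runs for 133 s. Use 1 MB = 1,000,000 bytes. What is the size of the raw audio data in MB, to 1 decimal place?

Bytes = 352,800 samples/s × 133 s × 4 bytes/sample × 2 ch = 375,379,200 bytes.
375,379,200 / 1,000,000 = 375.4 MB.

375.4 MB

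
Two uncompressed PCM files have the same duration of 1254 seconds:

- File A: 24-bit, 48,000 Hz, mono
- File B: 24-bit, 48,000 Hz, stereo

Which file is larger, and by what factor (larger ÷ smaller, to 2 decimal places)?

File A: 48,000 × 3 × 1 = 144,000 bytes/s.
File B: 48,000 × 3 × 2 = 288,000 bytes/s.
File B is larger; ratio = 361,152,000 / 180,576,000 = 2.00.

File B, by a factor of 2.00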